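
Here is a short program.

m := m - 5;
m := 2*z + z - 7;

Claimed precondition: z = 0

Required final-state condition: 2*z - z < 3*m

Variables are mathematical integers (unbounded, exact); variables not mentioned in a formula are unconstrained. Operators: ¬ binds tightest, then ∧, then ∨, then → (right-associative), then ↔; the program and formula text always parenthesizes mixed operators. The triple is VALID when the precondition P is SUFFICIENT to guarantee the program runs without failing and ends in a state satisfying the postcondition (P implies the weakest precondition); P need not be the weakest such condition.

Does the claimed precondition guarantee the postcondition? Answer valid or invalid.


Working backward. After the program, the postcondition 2*z - z < 3*m must hold; in canonical form it is z < 3*m.
Before m := 2*z + z - 7: 8*z > 21
Before m := m - 5: 8*z > 21
The weakest precondition is 8*z > 21.
Check whether z = 0 implies it.
Countermodel: at the initial state z = 0, the precondition holds but the weakest precondition fails.
Answer: invalid


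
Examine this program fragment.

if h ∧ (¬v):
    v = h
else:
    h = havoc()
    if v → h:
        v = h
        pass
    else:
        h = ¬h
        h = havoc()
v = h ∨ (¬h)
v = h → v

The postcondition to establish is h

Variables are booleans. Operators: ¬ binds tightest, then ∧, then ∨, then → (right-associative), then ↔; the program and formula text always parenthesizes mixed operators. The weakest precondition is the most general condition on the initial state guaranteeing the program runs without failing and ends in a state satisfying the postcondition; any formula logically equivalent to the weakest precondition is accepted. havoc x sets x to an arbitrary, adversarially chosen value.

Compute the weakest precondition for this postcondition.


Working backward. After the program, h must hold.
Before v := h → v: h
Before v := h ∨ (¬h): h
Then branch requires h; else branch requires false.
Before the if: ((h ∧ (¬v)) → h) ∧ h ∧ (¬v)
Answer: WP = ((h ∧ (¬v)) → h) ∧ h ∧ (¬v)


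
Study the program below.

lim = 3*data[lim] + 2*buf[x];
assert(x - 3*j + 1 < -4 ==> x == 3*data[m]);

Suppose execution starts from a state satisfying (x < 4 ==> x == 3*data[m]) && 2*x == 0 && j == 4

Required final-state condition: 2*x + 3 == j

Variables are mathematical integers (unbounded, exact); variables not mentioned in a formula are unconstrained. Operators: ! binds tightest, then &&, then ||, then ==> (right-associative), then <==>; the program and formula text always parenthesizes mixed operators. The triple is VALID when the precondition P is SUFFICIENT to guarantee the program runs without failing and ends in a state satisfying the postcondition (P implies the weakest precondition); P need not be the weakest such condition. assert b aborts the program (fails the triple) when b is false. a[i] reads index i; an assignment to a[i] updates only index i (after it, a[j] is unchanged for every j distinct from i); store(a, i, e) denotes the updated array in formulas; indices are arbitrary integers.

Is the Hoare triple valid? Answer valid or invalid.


Working backward. After the program, the postcondition 2*x + 3 == j must hold; in canonical form it is 2*x == j - 3.
Before assert x - 3*j + 1 < -4 ==> x == 3*data[m]: (x < 3*j - 5 ==> x == 3*data[m]) && 2*x == j - 3
Before lim := 3*data[lim] + 2*buf[x]: (x < 3*j - 5 ==> x == 3*data[m]) && 2*x == j - 3
The weakest precondition is (x < 3*j - 5 ==> x == 3*data[m]) && 2*x == j - 3.
Check whether (x < 4 ==> x == 3*data[m]) && 2*x == 0 && j == 4 implies it.
Countermodel: at the initial state data = {[0] = 0, elsewhere 0}, j = 4, m = 0, x = 0, the precondition holds but the weakest precondition fails.
Answer: invalid


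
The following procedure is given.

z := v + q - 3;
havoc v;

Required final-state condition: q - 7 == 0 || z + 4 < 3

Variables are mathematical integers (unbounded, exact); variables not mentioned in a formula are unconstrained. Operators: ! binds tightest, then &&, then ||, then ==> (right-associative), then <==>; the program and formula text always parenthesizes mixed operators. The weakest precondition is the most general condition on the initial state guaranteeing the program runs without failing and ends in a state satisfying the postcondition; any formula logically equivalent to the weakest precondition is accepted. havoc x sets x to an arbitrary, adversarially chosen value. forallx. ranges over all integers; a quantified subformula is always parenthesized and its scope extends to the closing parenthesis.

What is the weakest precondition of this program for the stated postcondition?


Working backward. After the program, the postcondition q - 7 == 0 || z + 4 < 3 must hold; in canonical form it is q == 7 || z < -1.
Before havoc v: q == 7 || z < -1
Before z := v + q - 3: q == 7 || q + v < 2
Answer: WP = q == 7 || q + v < 2


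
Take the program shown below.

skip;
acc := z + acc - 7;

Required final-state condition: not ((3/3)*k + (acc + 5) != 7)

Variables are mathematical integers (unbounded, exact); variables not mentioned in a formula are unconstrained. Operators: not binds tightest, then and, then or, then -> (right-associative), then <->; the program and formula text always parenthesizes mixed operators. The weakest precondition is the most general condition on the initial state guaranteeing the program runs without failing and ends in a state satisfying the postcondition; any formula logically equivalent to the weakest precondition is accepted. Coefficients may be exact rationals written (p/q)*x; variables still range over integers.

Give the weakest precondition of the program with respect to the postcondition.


Working backward. After the program, the postcondition not ((3/3)*k + (acc + 5) != 7) must hold; in canonical form it is not (acc + k != 2).
Before acc := z + acc - 7: not (acc + k + z != 9)
Before skip: not (acc + k + z != 9)
Answer: WP = not (acc + k + z != 9)


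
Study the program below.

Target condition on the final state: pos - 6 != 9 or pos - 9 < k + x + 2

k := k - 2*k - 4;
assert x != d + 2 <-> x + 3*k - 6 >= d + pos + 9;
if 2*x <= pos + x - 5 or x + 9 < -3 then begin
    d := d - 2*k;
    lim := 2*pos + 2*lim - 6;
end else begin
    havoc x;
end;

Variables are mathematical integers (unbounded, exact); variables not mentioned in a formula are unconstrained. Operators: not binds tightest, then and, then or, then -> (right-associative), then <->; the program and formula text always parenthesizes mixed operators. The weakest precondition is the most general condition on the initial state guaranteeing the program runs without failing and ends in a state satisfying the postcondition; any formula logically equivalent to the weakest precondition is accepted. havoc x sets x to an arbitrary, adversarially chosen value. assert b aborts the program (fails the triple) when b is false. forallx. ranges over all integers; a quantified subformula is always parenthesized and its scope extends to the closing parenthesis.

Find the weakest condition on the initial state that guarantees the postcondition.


Working backward. After the program, the postcondition pos - 6 != 9 or pos - 9 < k + x + 2 must hold; in canonical form it is pos != 15 or pos < k + x + 11.
Then branch requires pos != 15 or pos < k + x + 11; else branch requires forall x_1. (pos != 15 or pos < k + x_1 + 11).
Before the if: ((x <= pos - 5 or x < -12) -> (pos != 15 or pos < k + x + 11)) and ((not (x <= pos - 5 or x < -12)) -> (forall x_1. (pos != 15 or pos < k + x_1 + 11)))
Before assert x != d + 2 <-> x + 3*k - 6 >= d + pos + 9: (x != d + 2 <-> 3*k + x >= d + pos + 15) and ((x <= pos - 5 or x < -12) -> (pos != 15 or pos < k + x + 11)) and ((not (x <= pos - 5 or x < -12)) -> (forall x_1. (pos != 15 or pos < k + x_1 + 11)))
Before k := k - 2*k - 4: (x != d + 2 <-> x >= d + 3*k + pos + 27) and ((x <= pos - 5 or x < -12) -> (pos != 15 or k + pos < x + 7)) and ((not (x <= pos - 5 or x < -12)) -> (forall x_1. (pos != 15 or k + pos < x_1 + 7)))
Answer: WP = (x != d + 2 <-> x >= d + 3*k + pos + 27) and ((x <= pos - 5 or x < -12) -> (pos != 15 or k + pos < x + 7)) and ((not (x <= pos - 5 or x < -12)) -> (forall x_1. (pos != 15 or k + pos < x_1 + 7)))


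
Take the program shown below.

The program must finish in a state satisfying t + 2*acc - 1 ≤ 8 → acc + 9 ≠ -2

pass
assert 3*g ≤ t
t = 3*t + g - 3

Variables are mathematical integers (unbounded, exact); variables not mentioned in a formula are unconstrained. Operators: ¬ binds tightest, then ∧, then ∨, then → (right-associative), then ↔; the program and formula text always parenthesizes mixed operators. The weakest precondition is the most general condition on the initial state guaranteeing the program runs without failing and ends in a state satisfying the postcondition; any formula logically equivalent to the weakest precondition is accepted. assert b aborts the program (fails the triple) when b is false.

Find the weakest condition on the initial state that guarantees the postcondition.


Working backward. After the program, the postcondition t + 2*acc - 1 ≤ 8 → acc + 9 ≠ -2 must hold; in canonical form it is 2*acc + t ≤ 9 → acc ≠ -11.
Before t := 3*t + g - 3: 2*acc + g + 3*t ≤ 12 → acc ≠ -11
Before assert 3*g ≤ t: 3*g ≤ t ∧ (2*acc + g + 3*t ≤ 12 → acc ≠ -11)
Before skip: 3*g ≤ t ∧ (2*acc + g + 3*t ≤ 12 → acc ≠ -11)
Answer: WP = 3*g ≤ t ∧ (2*acc + g + 3*t ≤ 12 → acc ≠ -11)


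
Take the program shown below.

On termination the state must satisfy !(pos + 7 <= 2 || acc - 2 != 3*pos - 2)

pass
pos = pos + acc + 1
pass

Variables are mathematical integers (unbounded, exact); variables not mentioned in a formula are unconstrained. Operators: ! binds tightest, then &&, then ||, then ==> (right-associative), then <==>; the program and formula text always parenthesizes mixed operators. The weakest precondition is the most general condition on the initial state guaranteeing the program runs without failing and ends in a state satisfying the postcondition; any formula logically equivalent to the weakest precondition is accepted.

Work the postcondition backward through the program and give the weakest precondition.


Working backward. After the program, the postcondition !(pos + 7 <= 2 || acc - 2 != 3*pos - 2) must hold; in canonical form it is !(pos <= -5 || acc != 3*pos).
Before skip: !(pos <= -5 || acc != 3*pos)
Before pos := pos + acc + 1: !(acc + pos <= -6 || 2*acc + 3*pos != -3)
Before skip: !(acc + pos <= -6 || 2*acc + 3*pos != -3)
Answer: WP = !(acc + pos <= -6 || 2*acc + 3*pos != -3)


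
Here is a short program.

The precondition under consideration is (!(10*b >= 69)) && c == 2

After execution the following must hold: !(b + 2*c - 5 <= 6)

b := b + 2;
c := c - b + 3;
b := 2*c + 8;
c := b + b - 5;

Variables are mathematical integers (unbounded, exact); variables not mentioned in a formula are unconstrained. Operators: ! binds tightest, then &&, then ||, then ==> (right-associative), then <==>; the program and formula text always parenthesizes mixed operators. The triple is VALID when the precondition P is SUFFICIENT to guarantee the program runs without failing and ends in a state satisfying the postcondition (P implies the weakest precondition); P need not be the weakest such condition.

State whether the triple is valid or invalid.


Working backward. After the program, the postcondition !(b + 2*c - 5 <= 6) must hold; in canonical form it is !(b + 2*c <= 11).
Before c := b + b - 5: !(5*b <= 21)
Before b := 2*c + 8: !(10*c <= -19)
Before c := c - b + 3: !(10*c <= 10*b - 49)
Before b := b + 2: !(10*c <= 10*b - 29)
The weakest precondition is !(10*c <= 10*b - 29).
Check whether (!(10*b >= 69)) && c == 2 implies it.
Countermodel: at the initial state b = 5, c = 2, the precondition holds but the weakest precondition fails.
Answer: invalid


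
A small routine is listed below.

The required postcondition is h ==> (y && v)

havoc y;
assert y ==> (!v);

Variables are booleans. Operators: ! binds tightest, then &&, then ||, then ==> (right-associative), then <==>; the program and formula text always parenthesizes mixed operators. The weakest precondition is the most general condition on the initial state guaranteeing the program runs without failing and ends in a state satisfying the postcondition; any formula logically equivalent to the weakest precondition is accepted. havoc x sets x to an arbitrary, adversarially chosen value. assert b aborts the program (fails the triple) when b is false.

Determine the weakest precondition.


Working backward. After the program, h ==> (y && v) must hold.
Before assert y ==> (!v): (y ==> (!v)) && (h ==> (y && v))
Before havoc y: (!v) && (h ==> v) && (!h)
Answer: WP = (!v) && (h ==> v) && (!h)


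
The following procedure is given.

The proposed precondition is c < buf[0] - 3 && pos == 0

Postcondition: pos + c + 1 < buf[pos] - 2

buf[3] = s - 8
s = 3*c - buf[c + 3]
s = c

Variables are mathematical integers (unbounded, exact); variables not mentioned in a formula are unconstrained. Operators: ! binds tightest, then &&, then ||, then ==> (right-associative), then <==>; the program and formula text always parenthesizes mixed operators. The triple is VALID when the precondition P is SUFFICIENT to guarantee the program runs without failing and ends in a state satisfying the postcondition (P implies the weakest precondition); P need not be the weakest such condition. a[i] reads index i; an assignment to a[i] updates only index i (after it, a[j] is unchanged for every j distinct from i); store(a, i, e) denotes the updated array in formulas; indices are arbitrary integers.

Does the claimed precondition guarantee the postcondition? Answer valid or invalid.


Working backward. After the program, the postcondition pos + c + 1 < buf[pos] - 2 must hold; in canonical form it is c + pos < buf[pos] - 3.
Before s := c: c + pos < buf[pos] - 3
Before s := 3*c - buf[c + 3]: c + pos < buf[pos] - 3
Before buf[3] := s - 8: c + pos < store(buf, 3, s - 8)[pos] - 3
The weakest precondition is c + pos < store(buf, 3, s - 8)[pos] - 3.
Check whether c < buf[0] - 3 && pos == 0 implies it.
Every state satisfying the precondition satisfies the weakest precondition: the implication holds.
Answer: valid


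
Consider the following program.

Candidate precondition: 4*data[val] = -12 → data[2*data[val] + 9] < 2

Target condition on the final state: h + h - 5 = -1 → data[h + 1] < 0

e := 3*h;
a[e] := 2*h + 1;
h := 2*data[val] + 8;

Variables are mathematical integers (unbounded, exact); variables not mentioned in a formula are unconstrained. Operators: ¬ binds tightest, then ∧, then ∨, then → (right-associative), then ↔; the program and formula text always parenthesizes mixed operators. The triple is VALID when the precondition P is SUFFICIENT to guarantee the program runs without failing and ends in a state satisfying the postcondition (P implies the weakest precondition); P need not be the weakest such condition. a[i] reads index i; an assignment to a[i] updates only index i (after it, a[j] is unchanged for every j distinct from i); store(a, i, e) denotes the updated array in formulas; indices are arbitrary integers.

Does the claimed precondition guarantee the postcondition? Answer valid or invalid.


Working backward. After the program, the postcondition h + h - 5 = -1 → data[h + 1] < 0 must hold; in canonical form it is 2*h = 4 → data[h + 1] < 0.
Before h := 2*data[val] + 8: 4*data[val] = -12 → data[2*data[val] + 9] < 0
Before a[e] := 2*h + 1: 4*data[val] = -12 → data[2*data[val] + 9] < 0
Before e := 3*h: 4*data[val] = -12 → data[2*data[val] + 9] < 0
The weakest precondition is 4*data[val] = -12 → data[2*data[val] + 9] < 0.
Check whether 4*data[val] = -12 → data[2*data[val] + 9] < 2 implies it.
Countermodel: at the initial state data = {[2] = -3, [3] = 0, elsewhere 0}, val = 2, the precondition holds but the weakest precondition fails.
Answer: invalid


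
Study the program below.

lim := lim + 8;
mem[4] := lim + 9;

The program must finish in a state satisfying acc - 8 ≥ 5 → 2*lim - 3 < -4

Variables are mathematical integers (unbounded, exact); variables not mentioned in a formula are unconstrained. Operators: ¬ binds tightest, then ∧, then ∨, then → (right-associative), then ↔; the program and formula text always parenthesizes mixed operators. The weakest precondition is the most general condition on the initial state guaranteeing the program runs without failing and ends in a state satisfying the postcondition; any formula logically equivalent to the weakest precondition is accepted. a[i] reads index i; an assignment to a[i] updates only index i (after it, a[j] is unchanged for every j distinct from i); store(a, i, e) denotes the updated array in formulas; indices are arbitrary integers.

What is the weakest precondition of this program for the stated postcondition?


Working backward. After the program, the postcondition acc - 8 ≥ 5 → 2*lim - 3 < -4 must hold; in canonical form it is acc ≥ 13 → 2*lim < -1.
Before mem[4] := lim + 9: acc ≥ 13 → 2*lim < -1
Before lim := lim + 8: acc ≥ 13 → 2*lim < -17
Answer: WP = acc ≥ 13 → 2*lim < -17


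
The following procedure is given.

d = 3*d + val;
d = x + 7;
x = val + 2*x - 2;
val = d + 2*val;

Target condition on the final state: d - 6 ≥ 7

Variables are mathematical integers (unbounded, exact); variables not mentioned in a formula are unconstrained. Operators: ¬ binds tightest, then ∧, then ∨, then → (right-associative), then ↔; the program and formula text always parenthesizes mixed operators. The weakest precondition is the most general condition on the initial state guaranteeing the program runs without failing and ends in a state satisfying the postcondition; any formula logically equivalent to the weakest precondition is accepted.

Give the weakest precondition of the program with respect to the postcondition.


Working backward. After the program, the postcondition d - 6 ≥ 7 must hold; in canonical form it is d ≥ 13.
Before val := d + 2*val: d ≥ 13
Before x := val + 2*x - 2: d ≥ 13
Before d := x + 7: x ≥ 6
Before d := 3*d + val: x ≥ 6
Answer: WP = x ≥ 6


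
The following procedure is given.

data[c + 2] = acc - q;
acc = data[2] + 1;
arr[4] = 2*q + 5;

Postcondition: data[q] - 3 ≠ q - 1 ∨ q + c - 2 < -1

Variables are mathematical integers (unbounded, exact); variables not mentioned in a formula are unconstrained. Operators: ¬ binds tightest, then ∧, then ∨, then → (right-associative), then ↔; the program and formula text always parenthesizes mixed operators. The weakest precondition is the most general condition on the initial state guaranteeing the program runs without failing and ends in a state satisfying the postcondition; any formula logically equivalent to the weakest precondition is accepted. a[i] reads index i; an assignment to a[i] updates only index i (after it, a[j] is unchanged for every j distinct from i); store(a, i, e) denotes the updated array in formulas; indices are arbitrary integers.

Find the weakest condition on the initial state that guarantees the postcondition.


Working backward. After the program, the postcondition data[q] - 3 ≠ q - 1 ∨ q + c - 2 < -1 must hold; in canonical form it is data[q] ≠ q + 2 ∨ c + q < 1.
Before arr[4] := 2*q + 5: data[q] ≠ q + 2 ∨ c + q < 1
Before acc := data[2] + 1: data[q] ≠ q + 2 ∨ c + q < 1
Before data[c + 2] := acc - q: store(data, c + 2, acc - q)[q] ≠ q + 2 ∨ c + q < 1
Answer: WP = store(data, c + 2, acc - q)[q] ≠ q + 2 ∨ c + q < 1


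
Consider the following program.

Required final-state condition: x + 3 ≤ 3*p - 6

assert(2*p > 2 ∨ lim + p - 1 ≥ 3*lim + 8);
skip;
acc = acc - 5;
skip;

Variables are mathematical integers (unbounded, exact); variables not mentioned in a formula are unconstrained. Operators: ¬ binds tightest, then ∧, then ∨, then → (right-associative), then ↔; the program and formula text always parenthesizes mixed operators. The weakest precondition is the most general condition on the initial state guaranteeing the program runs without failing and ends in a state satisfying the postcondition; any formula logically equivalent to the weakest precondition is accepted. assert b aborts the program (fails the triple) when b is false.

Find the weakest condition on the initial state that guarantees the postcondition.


Working backward. After the program, the postcondition x + 3 ≤ 3*p - 6 must hold; in canonical form it is x ≤ 3*p - 9.
Before skip: x ≤ 3*p - 9
Before acc := acc - 5: x ≤ 3*p - 9
Before skip: x ≤ 3*p - 9
Before assert 2*p > 2 ∨ lim + p - 1 ≥ 3*lim + 8: (2*p > 2 ∨ p ≥ 2*lim + 9) ∧ x ≤ 3*p - 9
Answer: WP = (2*p > 2 ∨ p ≥ 2*lim + 9) ∧ x ≤ 3*p - 9


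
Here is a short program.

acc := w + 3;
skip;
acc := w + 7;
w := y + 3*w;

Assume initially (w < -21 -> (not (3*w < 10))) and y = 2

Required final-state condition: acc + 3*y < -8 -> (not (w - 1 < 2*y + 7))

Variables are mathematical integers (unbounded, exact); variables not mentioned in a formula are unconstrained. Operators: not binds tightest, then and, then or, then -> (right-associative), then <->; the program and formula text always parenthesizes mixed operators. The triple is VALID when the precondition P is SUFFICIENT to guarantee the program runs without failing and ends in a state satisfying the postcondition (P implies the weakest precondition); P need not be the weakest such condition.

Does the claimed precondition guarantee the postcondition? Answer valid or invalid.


Working backward. After the program, the postcondition acc + 3*y < -8 -> (not (w - 1 < 2*y + 7)) must hold; in canonical form it is acc + 3*y < -8 -> (not (w < 2*y + 8)).
Before w := y + 3*w: acc + 3*y < -8 -> (not (3*w < y + 8))
Before acc := w + 7: w + 3*y < -15 -> (not (3*w < y + 8))
Before skip: w + 3*y < -15 -> (not (3*w < y + 8))
Before acc := w + 3: w + 3*y < -15 -> (not (3*w < y + 8))
The weakest precondition is w + 3*y < -15 -> (not (3*w < y + 8)).
Check whether (w < -21 -> (not (3*w < 10))) and y = 2 implies it.
Every state satisfying the precondition satisfies the weakest precondition: the implication holds.
Answer: valid


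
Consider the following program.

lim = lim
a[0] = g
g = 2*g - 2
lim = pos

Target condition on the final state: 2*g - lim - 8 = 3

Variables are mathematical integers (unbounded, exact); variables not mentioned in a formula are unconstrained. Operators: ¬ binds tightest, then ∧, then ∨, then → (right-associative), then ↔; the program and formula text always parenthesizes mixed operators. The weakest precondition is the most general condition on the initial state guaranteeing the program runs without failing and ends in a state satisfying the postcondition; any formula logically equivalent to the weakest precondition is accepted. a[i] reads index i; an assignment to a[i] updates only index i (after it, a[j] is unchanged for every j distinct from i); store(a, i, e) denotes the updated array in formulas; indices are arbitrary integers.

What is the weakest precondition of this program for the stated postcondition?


Working backward. After the program, the postcondition 2*g - lim - 8 = 3 must hold; in canonical form it is 2*g = lim + 11.
Before lim := pos: 2*g = pos + 11
Before g := 2*g - 2: 4*g = pos + 15
Before a[0] := g: 4*g = pos + 15
Before lim := lim: 4*g = pos + 15
Answer: WP = 4*g = pos + 15


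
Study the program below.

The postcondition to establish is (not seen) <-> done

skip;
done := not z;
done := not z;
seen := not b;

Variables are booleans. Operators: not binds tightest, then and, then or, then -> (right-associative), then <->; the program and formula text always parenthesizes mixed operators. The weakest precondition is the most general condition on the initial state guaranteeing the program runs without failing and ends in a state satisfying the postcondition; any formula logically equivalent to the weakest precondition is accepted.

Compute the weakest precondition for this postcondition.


Working backward. After the program, (not seen) <-> done must hold.
Before seen := not b: b <-> done
Before done := not z: b <-> (not z)
Before done := not z: b <-> (not z)
Before skip: b <-> (not z)
Answer: WP = b <-> (not z)


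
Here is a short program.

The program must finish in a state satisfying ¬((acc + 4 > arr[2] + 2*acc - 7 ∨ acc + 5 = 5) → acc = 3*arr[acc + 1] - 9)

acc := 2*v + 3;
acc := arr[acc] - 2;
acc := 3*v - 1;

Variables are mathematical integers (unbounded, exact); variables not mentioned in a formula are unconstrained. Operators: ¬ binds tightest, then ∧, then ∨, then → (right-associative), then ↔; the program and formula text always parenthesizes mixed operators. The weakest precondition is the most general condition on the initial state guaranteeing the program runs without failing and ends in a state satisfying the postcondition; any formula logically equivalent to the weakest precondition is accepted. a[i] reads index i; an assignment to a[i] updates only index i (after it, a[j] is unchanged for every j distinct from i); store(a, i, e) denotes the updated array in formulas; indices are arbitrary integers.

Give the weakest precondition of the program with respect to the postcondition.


Working backward. After the program, the postcondition ¬((acc + 4 > arr[2] + 2*acc - 7 ∨ acc + 5 = 5) → acc = 3*arr[acc + 1] - 9) must hold; in canonical form it is ¬((arr[2] + acc < 11 ∨ acc = 0) → acc = 3*arr[acc + 1] - 9).
Before acc := 3*v - 1: ¬((arr[2] + 3*v < 12 ∨ 3*v = 1) → 3*v = 3*arr[3*v] - 8)
Before acc := arr[acc] - 2: ¬((arr[2] + 3*v < 12 ∨ 3*v = 1) → 3*v = 3*arr[3*v] - 8)
Before acc := 2*v + 3: ¬((arr[2] + 3*v < 12 ∨ 3*v = 1) → 3*v = 3*arr[3*v] - 8)
Answer: WP = ¬((arr[2] + 3*v < 12 ∨ 3*v = 1) → 3*v = 3*arr[3*v] - 8)


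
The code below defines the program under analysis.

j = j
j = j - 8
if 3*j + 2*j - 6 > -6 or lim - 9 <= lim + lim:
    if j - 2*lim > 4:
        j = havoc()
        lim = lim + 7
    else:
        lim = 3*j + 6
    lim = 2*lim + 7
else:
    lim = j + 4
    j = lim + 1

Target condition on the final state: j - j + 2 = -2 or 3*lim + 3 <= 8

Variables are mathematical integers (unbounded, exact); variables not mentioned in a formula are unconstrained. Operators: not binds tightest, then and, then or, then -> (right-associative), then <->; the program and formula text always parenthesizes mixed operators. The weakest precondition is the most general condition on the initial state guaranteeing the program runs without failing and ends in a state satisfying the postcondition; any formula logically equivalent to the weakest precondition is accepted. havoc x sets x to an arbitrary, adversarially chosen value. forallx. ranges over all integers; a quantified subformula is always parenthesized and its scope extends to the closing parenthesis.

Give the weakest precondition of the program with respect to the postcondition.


Working backward. After the program, the postcondition j - j + 2 = -2 or 3*lim + 3 <= 8 must hold; in canonical form it is 3*lim <= 5.
Then branch requires (j > 2*lim + 4 -> 6*lim <= -58) and ((not (j > 2*lim + 4)) -> 18*j <= -52); else branch requires 3*j <= -7.
Before the if: ((5*j > 0 or lim >= -9) -> ((j > 2*lim + 4 -> 6*lim <= -58) and ((not (j > 2*lim + 4)) -> 18*j <= -52))) and ((not (5*j > 0 or lim >= -9)) -> 3*j <= -7)
Before j := j - 8: ((5*j > 40 or lim >= -9) -> ((j > 2*lim + 12 -> 6*lim <= -58) and ((not (j > 2*lim + 12)) -> 18*j <= 92))) and ((not (5*j > 40 or lim >= -9)) -> 3*j <= 17)
Before j := j: ((5*j > 40 or lim >= -9) -> ((j > 2*lim + 12 -> 6*lim <= -58) and ((not (j > 2*lim + 12)) -> 18*j <= 92))) and ((not (5*j > 40 or lim >= -9)) -> 3*j <= 17)
Answer: WP = ((5*j > 40 or lim >= -9) -> ((j > 2*lim + 12 -> 6*lim <= -58) and ((not (j > 2*lim + 12)) -> 18*j <= 92))) and ((not (5*j > 40 or lim >= -9)) -> 3*j <= 17)


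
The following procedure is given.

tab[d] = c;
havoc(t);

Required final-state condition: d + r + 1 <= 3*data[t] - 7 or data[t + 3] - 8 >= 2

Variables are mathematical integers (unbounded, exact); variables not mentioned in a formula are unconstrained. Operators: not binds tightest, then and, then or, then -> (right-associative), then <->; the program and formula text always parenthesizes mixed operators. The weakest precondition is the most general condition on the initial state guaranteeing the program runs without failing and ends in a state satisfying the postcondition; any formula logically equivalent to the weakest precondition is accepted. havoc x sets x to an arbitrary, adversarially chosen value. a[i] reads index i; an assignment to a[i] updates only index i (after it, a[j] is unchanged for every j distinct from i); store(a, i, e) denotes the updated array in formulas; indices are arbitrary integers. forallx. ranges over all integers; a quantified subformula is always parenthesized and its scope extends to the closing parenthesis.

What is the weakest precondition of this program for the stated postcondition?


Working backward. After the program, the postcondition d + r + 1 <= 3*data[t] - 7 or data[t + 3] - 8 >= 2 must hold; in canonical form it is d + r <= 3*data[t] - 8 or data[t + 3] >= 10.
Before havoc t: forall t_1. (d + r <= 3*data[t_1] - 8 or data[t_1 + 3] >= 10)
Before tab[d] := c: forall t_1. (d + r <= 3*data[t_1] - 8 or data[t_1 + 3] >= 10)
Answer: WP = forall t_1. (d + r <= 3*data[t_1] - 8 or data[t_1 + 3] >= 10)


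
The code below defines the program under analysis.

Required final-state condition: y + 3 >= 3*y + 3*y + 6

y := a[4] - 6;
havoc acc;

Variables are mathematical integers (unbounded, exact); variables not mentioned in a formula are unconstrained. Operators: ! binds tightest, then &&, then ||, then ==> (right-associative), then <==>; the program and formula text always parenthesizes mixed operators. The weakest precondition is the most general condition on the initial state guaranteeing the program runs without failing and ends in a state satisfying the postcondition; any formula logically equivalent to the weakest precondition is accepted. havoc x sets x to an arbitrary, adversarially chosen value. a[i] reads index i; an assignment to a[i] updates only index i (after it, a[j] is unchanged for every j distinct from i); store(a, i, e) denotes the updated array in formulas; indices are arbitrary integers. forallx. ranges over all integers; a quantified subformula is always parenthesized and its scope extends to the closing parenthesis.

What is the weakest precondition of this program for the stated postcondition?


Working backward. After the program, the postcondition y + 3 >= 3*y + 3*y + 6 must hold; in canonical form it is 5*y <= -3.
Before havoc acc: 5*y <= -3
Before y := a[4] - 6: 5*a[4] <= 27
Answer: WP = 5*a[4] <= 27


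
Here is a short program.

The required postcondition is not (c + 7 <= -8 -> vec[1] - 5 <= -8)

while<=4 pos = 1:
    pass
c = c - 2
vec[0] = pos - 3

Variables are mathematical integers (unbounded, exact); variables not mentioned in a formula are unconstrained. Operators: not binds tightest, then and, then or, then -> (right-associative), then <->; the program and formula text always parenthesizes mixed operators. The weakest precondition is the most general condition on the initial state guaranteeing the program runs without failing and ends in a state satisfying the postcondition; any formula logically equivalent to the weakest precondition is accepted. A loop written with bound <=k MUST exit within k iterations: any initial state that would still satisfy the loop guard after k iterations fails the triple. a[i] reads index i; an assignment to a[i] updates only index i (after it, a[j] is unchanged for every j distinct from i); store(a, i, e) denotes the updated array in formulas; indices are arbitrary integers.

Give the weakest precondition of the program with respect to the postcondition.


Working backward. After the program, the postcondition not (c + 7 <= -8 -> vec[1] - 5 <= -8) must hold; in canonical form it is not (c <= -15 -> vec[1] <= -3).
Before vec[0] := pos - 3: not (c <= -15 -> vec[1] <= -3)
Before c := c - 2: not (c <= -13 -> vec[1] <= -3)
Before the loop (bound <=4), unroll the exhaustion recursion (WP_0 = exit-now case; WP_j = one more guarded iteration, up to j = 4):
  WP_0: (not (pos = 1)) and (not (c <= -13 -> vec[1] <= -3))
  WP_1: (pos = 1 -> ((not (pos = 1)) and (not (c <= -13 -> vec[1] <= -3)))) and ((not (pos = 1)) -> (not (c <= -13 -> vec[1] <= -3)))
  WP_2: (pos = 1 -> ((pos = 1 -> ((not (pos = 1)) and (not (c <= -13 -> vec[1] <= -3)))) and ((not (pos = 1)) -> (not (c <= -13 -> vec[1] <= -3))))) and ((not (pos = 1)) -> (not (c <= -13 -> vec[1] <= -3)))
  WP_3: (pos = 1 -> ((pos = 1 -> ((pos = 1 -> ((not (pos = 1)) and (not (c <= -13 -> vec[1] <= -3)))) and ((not (pos = 1)) -> (not (c <= -13 -> vec[1] <= -3))))) and ((not (pos = 1)) -> (not (c <= -13 -> vec[1] <= -3))))) and ((not (pos = 1)) -> (not (c <= -13 -> vec[1] <= -3)))
  WP_4: (pos = 1 -> ((pos = 1 -> ((pos = 1 -> ((pos = 1 -> ((not (pos = 1)) and (not (c <= -13 -> vec[1] <= -3)))) and ((not (pos = 1)) -> (not (c <= -13 -> vec[1] <= -3))))) and ((not (pos = 1)) -> (not (c <= -13 -> vec[1] <= -3))))) and ((not (pos = 1)) -> (not (c <= -13 -> vec[1] <= -3))))) and ((not (pos = 1)) -> (not (c <= -13 -> vec[1] <= -3)))
So before the loop: (pos = 1 -> ((pos = 1 -> ((pos = 1 -> ((pos = 1 -> ((not (pos = 1)) and (not (c <= -13 -> vec[1] <= -3)))) and ((not (pos = 1)) -> (not (c <= -13 -> vec[1] <= -3))))) and ((not (pos = 1)) -> (not (c <= -13 -> vec[1] <= -3))))) and ((not (pos = 1)) -> (not (c <= -13 -> vec[1] <= -3))))) and ((not (pos = 1)) -> (not (c <= -13 -> vec[1] <= -3)))
Answer: WP = (pos = 1 -> ((pos = 1 -> ((pos = 1 -> ((pos = 1 -> ((not (pos = 1)) and (not (c <= -13 -> vec[1] <= -3)))) and ((not (pos = 1)) -> (not (c <= -13 -> vec[1] <= -3))))) and ((not (pos = 1)) -> (not (c <= -13 -> vec[1] <= -3))))) and ((not (pos = 1)) -> (not (c <= -13 -> vec[1] <= -3))))) and ((not (pos = 1)) -> (not (c <= -13 -> vec[1] <= -3)))


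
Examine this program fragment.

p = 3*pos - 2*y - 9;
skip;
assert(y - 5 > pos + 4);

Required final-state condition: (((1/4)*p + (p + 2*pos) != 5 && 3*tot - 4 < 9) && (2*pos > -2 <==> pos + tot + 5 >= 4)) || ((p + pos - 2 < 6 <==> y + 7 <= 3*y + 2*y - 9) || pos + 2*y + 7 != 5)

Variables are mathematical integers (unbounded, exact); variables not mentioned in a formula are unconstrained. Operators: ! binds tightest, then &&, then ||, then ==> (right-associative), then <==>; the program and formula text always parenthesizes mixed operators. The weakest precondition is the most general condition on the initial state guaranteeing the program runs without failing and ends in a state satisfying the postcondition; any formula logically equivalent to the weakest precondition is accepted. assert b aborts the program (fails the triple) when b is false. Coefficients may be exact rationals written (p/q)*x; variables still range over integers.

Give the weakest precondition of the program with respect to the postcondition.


Working backward. After the program, the postcondition (((1/4)*p + (p + 2*pos) != 5 && 3*tot - 4 < 9) && (2*pos > -2 <==> pos + tot + 5 >= 4)) || ((p + pos - 2 < 6 <==> y + 7 <= 3*y + 2*y - 9) || pos + 2*y + 7 != 5) must hold; in canonical form it is ((5/4)*p + 2*pos != 5 && 3*tot < 13 && (2*pos > -2 <==> pos + tot >= -1)) || (p + pos < 8 <==> 4*y >= 16) || pos + 2*y != -2.
Before assert y - 5 > pos + 4: y > pos + 9 && (((5/4)*p + 2*pos != 5 && 3*tot < 13 && (2*pos > -2 <==> pos + tot >= -1)) || (p + pos < 8 <==> 4*y >= 16) || pos + 2*y != -2)
Before skip: y > pos + 9 && (((5/4)*p + 2*pos != 5 && 3*tot < 13 && (2*pos > -2 <==> pos + tot >= -1)) || (p + pos < 8 <==> 4*y >= 16) || pos + 2*y != -2)
Before p := 3*pos - 2*y - 9: y > pos + 9 && (((23/4)*pos != (5/2)*y + 65/4 && 3*tot < 13 && (2*pos > -2 <==> pos + tot >= -1)) || (4*pos < 2*y + 17 <==> 4*y >= 16) || pos + 2*y != -2)
Answer: WP = y > pos + 9 && (((23/4)*pos != (5/2)*y + 65/4 && 3*tot < 13 && (2*pos > -2 <==> pos + tot >= -1)) || (4*pos < 2*y + 17 <==> 4*y >= 16) || pos + 2*y != -2)


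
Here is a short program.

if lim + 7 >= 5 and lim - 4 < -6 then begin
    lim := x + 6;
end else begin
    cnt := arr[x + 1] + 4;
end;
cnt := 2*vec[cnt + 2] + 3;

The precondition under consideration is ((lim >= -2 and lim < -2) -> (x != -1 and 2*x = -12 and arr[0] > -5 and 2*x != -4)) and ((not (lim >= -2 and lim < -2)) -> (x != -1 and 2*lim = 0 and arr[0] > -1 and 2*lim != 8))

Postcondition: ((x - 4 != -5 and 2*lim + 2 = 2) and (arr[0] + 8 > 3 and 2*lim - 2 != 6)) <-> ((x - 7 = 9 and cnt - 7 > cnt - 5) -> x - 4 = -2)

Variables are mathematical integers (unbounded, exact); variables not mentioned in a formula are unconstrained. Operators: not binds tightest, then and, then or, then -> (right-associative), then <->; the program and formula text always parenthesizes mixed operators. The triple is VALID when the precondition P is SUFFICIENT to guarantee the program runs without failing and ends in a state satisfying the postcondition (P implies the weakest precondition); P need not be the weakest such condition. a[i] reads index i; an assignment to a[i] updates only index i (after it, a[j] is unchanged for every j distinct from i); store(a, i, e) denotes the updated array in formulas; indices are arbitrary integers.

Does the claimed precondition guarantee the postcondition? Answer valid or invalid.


Working backward. After the program, the postcondition ((x - 4 != -5 and 2*lim + 2 = 2) and (arr[0] + 8 > 3 and 2*lim - 2 != 6)) <-> ((x - 7 = 9 and cnt - 7 > cnt - 5) -> x - 4 = -2) must hold; in canonical form it is x != -1 and 2*lim = 0 and arr[0] > -5 and 2*lim != 8.
Before cnt := 2*vec[cnt + 2] + 3: x != -1 and 2*lim = 0 and arr[0] > -5 and 2*lim != 8
Then branch requires x != -1 and 2*x = -12 and arr[0] > -5 and 2*x != -4; else branch requires x != -1 and 2*lim = 0 and arr[0] > -5 and 2*lim != 8.
Before the if: ((lim >= -2 and lim < -2) -> (x != -1 and 2*x = -12 and arr[0] > -5 and 2*x != -4)) and ((not (lim >= -2 and lim < -2)) -> (x != -1 and 2*lim = 0 and arr[0] > -5 and 2*lim != 8))
The weakest precondition is ((lim >= -2 and lim < -2) -> (x != -1 and 2*x = -12 and arr[0] > -5 and 2*x != -4)) and ((not (lim >= -2 and lim < -2)) -> (x != -1 and 2*lim = 0 and arr[0] > -5 and 2*lim != 8)).
Check whether ((lim >= -2 and lim < -2) -> (x != -1 and 2*x = -12 and arr[0] > -5 and 2*x != -4)) and ((not (lim >= -2 and lim < -2)) -> (x != -1 and 2*lim = 0 and arr[0] > -1 and 2*lim != 8)) implies it.
Every state satisfying the precondition satisfies the weakest precondition: the implication holds.
Answer: valid


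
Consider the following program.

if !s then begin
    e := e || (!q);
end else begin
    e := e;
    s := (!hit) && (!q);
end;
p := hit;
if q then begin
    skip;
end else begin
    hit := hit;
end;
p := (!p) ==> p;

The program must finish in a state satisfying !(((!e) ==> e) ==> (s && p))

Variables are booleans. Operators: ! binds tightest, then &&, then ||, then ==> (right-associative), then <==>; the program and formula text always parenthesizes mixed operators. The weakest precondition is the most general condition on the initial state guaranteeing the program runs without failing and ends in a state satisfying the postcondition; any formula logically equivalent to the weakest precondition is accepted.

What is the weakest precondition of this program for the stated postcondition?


Working backward. After the program, !(((!e) ==> e) ==> (s && p)) must hold.
Before p := (!p) ==> p: !(((!e) ==> e) ==> (s && ((!p) ==> p)))
Then branch requires !(((!e) ==> e) ==> (s && ((!p) ==> p))); else branch requires !(((!e) ==> e) ==> (s && ((!p) ==> p))).
Before the if: (q ==> (!(((!e) ==> e) ==> (s && ((!p) ==> p))))) && ((!q) ==> (!(((!e) ==> e) ==> (s && ((!p) ==> p)))))
Before p := hit: (q ==> (!(((!e) ==> e) ==> (s && ((!hit) ==> hit))))) && ((!q) ==> (!(((!e) ==> e) ==> (s && ((!hit) ==> hit)))))
Then branch requires (q ==> (!(((!(e || (!q))) ==> (e || (!q))) ==> (s && ((!hit) ==> hit))))) && ((!q) ==> (!(((!(e || (!q))) ==> (e || (!q))) ==> (s && ((!hit) ==> hit))))); else branch requires (q ==> (!(((!e) ==> e) ==> ((!hit) && (!q) && ((!hit) ==> hit))))) && ((!q) ==> (!(((!e) ==> e) ==> ((!hit) && (!q) && ((!hit) ==> hit))))).
Before the if: ((!s) ==> ((q ==> (!(((!(e || (!q))) ==> (e || (!q))) ==> (s && ((!hit) ==> hit))))) && ((!q) ==> (!(((!(e || (!q))) ==> (e || (!q))) ==> (s && ((!hit) ==> hit))))))) && (s ==> ((q ==> (!(((!e) ==> e) ==> ((!hit) && (!q) && ((!hit) ==> hit))))) && ((!q) ==> (!(((!e) ==> e) ==> ((!hit) && (!q) && ((!hit) ==> hit)))))))
Answer: WP = ((!s) ==> ((q ==> (!(((!(e || (!q))) ==> (e || (!q))) ==> (s && ((!hit) ==> hit))))) && ((!q) ==> (!(((!(e || (!q))) ==> (e || (!q))) ==> (s && ((!hit) ==> hit))))))) && (s ==> ((q ==> (!(((!e) ==> e) ==> ((!hit) && (!q) && ((!hit) ==> hit))))) && ((!q) ==> (!(((!e) ==> e) ==> ((!hit) && (!q) && ((!hit) ==> hit)))))))
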